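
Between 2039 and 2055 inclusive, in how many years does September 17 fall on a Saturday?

3

Day of week of September 17 in each year:
2039: Sat ✓, 2040: Mon, 2041: Tue, 2042: Wed, 2043: Thu, 2044: Sat ✓, 2045: Sun, 2046: Mon, 2047: Tue, 2048: Thu, 2049: Fri, 2050: Sat ✓, 2051: Sun, 2052: Tue, 2053: Wed, 2054: Thu, 2055: Fri
Saturdays: 2039, 2044, 2050.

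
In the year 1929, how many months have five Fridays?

4

A month has five Fridays exactly when Friday falls within its first (length − 28) days.
Jan: 31 days, starts Tue → 5 of Tue, Wed, Thu
Feb: 28 days, starts Fri → 5 of (none)
Mar: 31 days, starts Fri → 5 of Fri, Sat, Sun ✓
Apr: 30 days, starts Mon → 5 of Mon, Tue
May: 31 days, starts Wed → 5 of Wed, Thu, Fri ✓
Jun: 30 days, starts Sat → 5 of Sat, Sun
Jul: 31 days, starts Mon → 5 of Mon, Tue, Wed
Aug: 31 days, starts Thu → 5 of Thu, Fri, Sat ✓
Sep: 30 days, starts Sun → 5 of Sun, Mon
Oct: 31 days, starts Tue → 5 of Tue, Wed, Thu
Nov: 30 days, starts Fri → 5 of Fri, Sat ✓
Dec: 31 days, starts Sun → 5 of Sun, Mon, Tue
Months with five Fridays: Mar, May, Aug, Nov.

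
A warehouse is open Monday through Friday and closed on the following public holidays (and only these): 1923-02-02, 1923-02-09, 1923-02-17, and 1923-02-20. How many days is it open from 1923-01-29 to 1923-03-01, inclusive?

21

1923-01-29 is a Monday.
That's 32 days from start to end, counting both.
32 = 7 × 4 + 4, so there are 4 full weeks plus 4 extra days.
Each full week contributes 5 weekdays (Mon–Fri): 4 × 5 = 20.
The 4 extra days are Mon, Tue, Wed, Thu — 4 of them qualify.
Total: 20 + 4 = 24.
Holidays: 1923-02-02 (Fri); 1923-02-09 (Fri); 1923-02-17 (Sat); 1923-02-20 (Tue).
3 of the 4 holidays fall on weekdays; the rest are weekends and were already excluded.
Business days: 24 − 3 = 21.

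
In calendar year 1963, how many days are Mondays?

52

January 1, 1963 is a Tuesday.
The range spans 365 days (inclusive of both endpoints).
365 = 7 × 52 + 1, so there are 52 full weeks plus 1 extra day.
Each full week contributes one Monday: 52 so far.
The 1 extra day is Tuesday — none qualify.
Total: 52 + 0 = 52.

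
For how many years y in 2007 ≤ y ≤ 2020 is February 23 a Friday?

Day of week of February 23 in each year:
2007: Fri ✓, 2008: Sat, 2009: Mon, 2010: Tue, 2011: Wed, 2012: Thu, 2013: Sat, 2014: Sun, 2015: Mon, 2016: Tue, 2017: Thu, 2018: Fri ✓, 2019: Sat, 2020: Sun
Fridays: 2007, 2018.

2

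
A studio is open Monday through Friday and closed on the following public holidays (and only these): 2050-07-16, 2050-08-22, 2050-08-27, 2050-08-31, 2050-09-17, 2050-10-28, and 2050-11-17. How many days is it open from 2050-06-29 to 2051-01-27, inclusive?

149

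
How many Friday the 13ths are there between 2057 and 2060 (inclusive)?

Friday-the-13ths by year:
2057: Apr, Jul
2058: Sep, Dec
2059: Jun
2060: Feb, Aug

7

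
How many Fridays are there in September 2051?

5

2051-09-01 is a Friday.
From 2051-09-01 to 2051-09-30 is 30 days inclusive.
30 = 7 × 4 + 2, so there are 4 full weeks plus 2 extra days.
Each full week contributes one Friday: 4 so far.
The 2 extra days are Friday, Saturday — 1 of them qualifies.
Total: 4 + 1 = 5.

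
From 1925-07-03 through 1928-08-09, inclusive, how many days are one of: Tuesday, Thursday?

1925-07-03 is a Friday.
The range spans 1134 days (inclusive of both endpoints).
1134 = 7 × 162, so the span is exactly 162 full weeks.
Each full week contributes 2 days from the set (Tue, Thu): 162 × 2 = 324.

324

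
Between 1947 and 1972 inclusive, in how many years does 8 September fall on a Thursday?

4

Day of week of September 8 in each year:
1947: Mon, 1948: Wed, 1949: Thu ✓, 1950: Fri, 1951: Sat, 1952: Mon, 1953: Tue, 1954: Wed, 1955: Thu ✓, 1956: Sat, 1957: Sun, 1958: Mon, 1959: Tue, 1960: Thu ✓, 1961: Fri, 1962: Sat, 1963: Sun, 1964: Tue, 1965: Wed, 1966: Thu ✓, 1967: Fri, 1968: Sun, 1969: Mon, 1970: Tue, 1971: Wed, 1972: Fri
Thursdays: 1949, 1955, 1960, 1966.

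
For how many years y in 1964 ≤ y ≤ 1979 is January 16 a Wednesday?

Day of week of January 16 in each year:
1964: Thu, 1965: Sat, 1966: Sun, 1967: Mon, 1968: Tue, 1969: Thu, 1970: Fri, 1971: Sat, 1972: Sun, 1973: Tue, 1974: Wed ✓, 1975: Thu, 1976: Fri, 1977: Sun, 1978: Mon, 1979: Tue
Wednesdays: 1974.

1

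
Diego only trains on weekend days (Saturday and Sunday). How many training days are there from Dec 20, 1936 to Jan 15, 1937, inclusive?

7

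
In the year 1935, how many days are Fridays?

Jan 1, 1935 is a Tuesday.
The range spans 365 days (inclusive of both endpoints).
365 = 7 × 52 + 1, so there are 52 full weeks plus 1 extra day.
Each full week contributes one Friday: 52 so far.
The 1 extra day is Tuesday — none qualify.
Total: 52 + 0 = 52.

52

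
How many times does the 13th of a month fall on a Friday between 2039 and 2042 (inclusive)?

Friday-the-13ths by year:
2039: May
2040: Jan, Apr, Jul
2041: Sep, Dec
2042: Jun

7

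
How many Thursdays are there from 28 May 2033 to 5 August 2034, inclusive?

62 Thursdays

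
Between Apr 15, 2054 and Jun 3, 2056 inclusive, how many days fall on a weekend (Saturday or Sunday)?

223

Apr 15, 2054 is a Wednesday.
From Apr 15, 2054 to Jun 3, 2056 is 781 days inclusive.
781 = 7 × 111 + 4, so there are 111 full weeks plus 4 extra days.
Each full week contributes 2 weekend days (Sat, Sun): 111 × 2 = 222.
The 4 extra days are Wednesday, Thursday, Friday, Saturday — 1 of them qualifies.
Total: 222 + 1 = 223.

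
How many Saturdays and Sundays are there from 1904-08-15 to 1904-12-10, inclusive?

1904-08-15 is a Monday.
The range spans 118 days (inclusive of both endpoints).
118 = 7 × 16 + 6, so there are 16 full weeks plus 6 extra days.
Each full week contributes 2 weekend days (Sat, Sun): 16 × 2 = 32.
The 6 extra days are Mon, Tue, Wed, Thu, Fri, Sat — 1 of them qualifies.
Total: 32 + 1 = 33.

33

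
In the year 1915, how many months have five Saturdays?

A month has five Saturdays exactly when Saturday falls within its first (length − 28) days.
Jan: 31 days, starts Fri → 5 of Fri, Sat, Sun ✓
Feb: 28 days, starts Mon → 5 of (none)
Mar: 31 days, starts Mon → 5 of Mon, Tue, Wed
Apr: 30 days, starts Thu → 5 of Thu, Fri
May: 31 days, starts Sat → 5 of Sat, Sun, Mon ✓
Jun: 30 days, starts Tue → 5 of Tue, Wed
Jul: 31 days, starts Thu → 5 of Thu, Fri, Sat ✓
Aug: 31 days, starts Sun → 5 of Sun, Mon, Tue
Sep: 30 days, starts Wed → 5 of Wed, Thu
Oct: 31 days, starts Fri → 5 of Fri, Sat, Sun ✓
Nov: 30 days, starts Mon → 5 of Mon, Tue
Dec: 31 days, starts Wed → 5 of Wed, Thu, Fri
Months with five Saturdays: Jan, May, Jul, Oct.

4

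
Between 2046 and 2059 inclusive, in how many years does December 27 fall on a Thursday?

2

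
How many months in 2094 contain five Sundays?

4

A month has five Sundays exactly when Sunday falls within its first (length − 28) days.
Jan: 31 days, starts Fri → 5 of Fri, Sat, Sun ✓
Feb: 28 days, starts Mon → 5 of (none)
Mar: 31 days, starts Mon → 5 of Mon, Tue, Wed
Apr: 30 days, starts Thu → 5 of Thu, Fri
May: 31 days, starts Sat → 5 of Sat, Sun, Mon ✓
Jun: 30 days, starts Tue → 5 of Tue, Wed
Jul: 31 days, starts Thu → 5 of Thu, Fri, Sat
Aug: 31 days, starts Sun → 5 of Sun, Mon, Tue ✓
Sep: 30 days, starts Wed → 5 of Wed, Thu
Oct: 31 days, starts Fri → 5 of Fri, Sat, Sun ✓
Nov: 30 days, starts Mon → 5 of Mon, Tue
Dec: 31 days, starts Wed → 5 of Wed, Thu, Fri
Months with five Sundays: Jan, May, Aug, Oct.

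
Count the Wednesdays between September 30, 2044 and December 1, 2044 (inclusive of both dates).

9 Wednesdays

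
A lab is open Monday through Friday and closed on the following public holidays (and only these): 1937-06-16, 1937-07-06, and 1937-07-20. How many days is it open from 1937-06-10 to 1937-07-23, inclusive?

1937-06-10 is a Thursday.
From 1937-06-10 to 1937-07-23 is 44 days inclusive.
44 = 7 × 6 + 2, so there are 6 full weeks plus 2 extra days.
Each full week contributes 5 weekdays (Mon–Fri): 6 × 5 = 30.
The 2 extra days are Thu, Fri — 2 of them qualify.
Total: 30 + 2 = 32.
Holidays: 1937-06-16 (Wed); 1937-07-06 (Tue); 1937-07-20 (Tue).
All 3 holidays fall on weekdays, so subtract 3.
Business days: 32 − 3 = 29.

29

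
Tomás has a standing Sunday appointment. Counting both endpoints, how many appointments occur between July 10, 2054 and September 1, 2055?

60

July 10, 2054 is a Friday.
That's 419 days from start to end, counting both.
419 = 7 × 59 + 6, so there are 59 full weeks plus 6 extra days.
Each full week contributes one Sunday: 59 so far.
The 6 extra days are Fri, Sat, Sun, Mon, Tue, Wed — 1 of them qualifies.
Total: 59 + 1 = 60.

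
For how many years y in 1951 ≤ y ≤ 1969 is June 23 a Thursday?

Day of week of June 23 in each year:
1951: Sat, 1952: Mon, 1953: Tue, 1954: Wed, 1955: Thu ✓, 1956: Sat, 1957: Sun, 1958: Mon, 1959: Tue, 1960: Thu ✓, 1961: Fri, 1962: Sat, 1963: Sun, 1964: Tue, 1965: Wed, 1966: Thu ✓, 1967: Fri, 1968: Sun, 1969: Mon
Thursdays: 1955, 1960, 1966.

3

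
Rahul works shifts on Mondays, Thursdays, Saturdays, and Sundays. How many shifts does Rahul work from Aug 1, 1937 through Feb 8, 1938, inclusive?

110

Aug 1, 1937 is a Sunday.
The range spans 192 days (inclusive of both endpoints).
192 = 7 × 27 + 3, so there are 27 full weeks plus 3 extra days.
Each full week contributes 4 days from the set (Mon, Thu, Sat, Sun): 27 × 4 = 108.
The 3 extra days are Sunday, Monday, Tuesday — 2 of them qualify.
Total: 108 + 2 = 110.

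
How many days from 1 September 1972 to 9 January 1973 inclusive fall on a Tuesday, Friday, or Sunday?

57

1 September 1972 is a Friday.
That's 131 days from start to end, counting both.
131 = 7 × 18 + 5, so there are 18 full weeks plus 5 extra days.
Each full week contributes 3 days from the set (Tue, Fri, Sun): 18 × 3 = 54.
The 5 extra days are Friday, Saturday, Sunday, Monday, Tuesday — 3 of them qualify.
Total: 54 + 3 = 57.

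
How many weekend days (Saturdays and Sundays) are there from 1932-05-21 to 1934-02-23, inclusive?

184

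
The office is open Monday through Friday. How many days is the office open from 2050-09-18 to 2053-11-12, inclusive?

823

2050-09-18 is a Sunday.
The range spans 1152 days (inclusive of both endpoints).
1152 = 7 × 164 + 4, so there are 164 full weeks plus 4 extra days.
Each full week contributes 5 weekdays (Mon–Fri): 164 × 5 = 820.
The 4 extra days are Sun, Mon, Tue, Wed — 3 of them qualify.
Total: 820 + 3 = 823.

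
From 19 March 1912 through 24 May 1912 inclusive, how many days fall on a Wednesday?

19 March 1912 is a Tuesday.
The range spans 67 days (inclusive of both endpoints).
67 = 7 × 9 + 4, so there are 9 full weeks plus 4 extra days.
Each full week contributes one Wednesday: 9 so far.
The 4 extra days are Tuesday, Wednesday, Thursday, Friday — 1 of them qualifies.
Total: 9 + 1 = 10.

10 Wednesdays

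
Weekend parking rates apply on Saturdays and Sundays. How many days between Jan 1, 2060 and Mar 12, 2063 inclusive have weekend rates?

334

Jan 1, 2060 is a Thursday.
That's 1167 days from start to end, counting both.
1167 = 7 × 166 + 5, so there are 166 full weeks plus 5 extra days.
Each full week contributes 2 weekend days (Sat, Sun): 166 × 2 = 332.
The 5 extra days are Thursday, Friday, Saturday, Sunday, Monday — 2 of them qualify.
Total: 332 + 2 = 334.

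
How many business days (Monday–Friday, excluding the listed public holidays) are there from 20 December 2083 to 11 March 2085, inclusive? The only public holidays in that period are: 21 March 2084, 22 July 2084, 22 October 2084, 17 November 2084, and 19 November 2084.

20 December 2083 is a Monday.
That's 448 days from start to end, counting both.
448 = 7 × 64, so the span is exactly 64 full weeks.
Each full week contributes 5 weekdays (Mon–Fri): 64 × 5 = 320.
Holidays: 21 March 2084 (Tue); 22 July 2084 (Sat); 22 October 2084 (Sun); 17 November 2084 (Fri); 19 November 2084 (Sun).
2 of the 5 holidays fall on weekdays; the rest are weekends and were already excluded.
Business days: 320 − 2 = 318.

318 business days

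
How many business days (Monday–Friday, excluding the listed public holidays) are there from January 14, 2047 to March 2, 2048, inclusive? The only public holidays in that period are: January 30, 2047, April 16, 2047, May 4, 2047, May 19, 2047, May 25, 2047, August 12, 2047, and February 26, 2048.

292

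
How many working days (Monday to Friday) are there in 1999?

January 1, 1999 is a Friday.
That's 365 days from start to end, counting both.
365 = 7 × 52 + 1, so there are 52 full weeks plus 1 extra day.
Each full week contributes 5 weekdays (Mon–Fri): 52 × 5 = 260.
The 1 extra day is Friday — 1 of them qualifies.
Total: 260 + 1 = 261.

261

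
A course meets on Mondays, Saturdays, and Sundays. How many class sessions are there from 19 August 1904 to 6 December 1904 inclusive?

48

19 August 1904 is a Friday.
The range spans 110 days (inclusive of both endpoints).
110 = 7 × 15 + 5, so there are 15 full weeks plus 5 extra days.
Each full week contributes 3 days from the set (Mon, Sat, Sun): 15 × 3 = 45.
The 5 extra days are Friday, Saturday, Sunday, Monday, Tuesday — 3 of them qualify.
Total: 45 + 3 = 48.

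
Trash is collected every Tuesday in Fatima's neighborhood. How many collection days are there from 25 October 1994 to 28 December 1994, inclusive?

25 October 1994 is a Tuesday.
From 25 October 1994 to 28 December 1994 is 65 days inclusive.
65 = 7 × 9 + 2, so there are 9 full weeks plus 2 extra days.
Each full week contributes one Tuesday: 9 so far.
The 2 extra days are Tue, Wed — 1 of them qualifies.
Total: 9 + 1 = 10.

10 Tuesdays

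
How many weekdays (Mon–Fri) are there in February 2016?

2016-02-01 is a Monday.
From 2016-02-01 to 2016-02-29 is 29 days inclusive.
29 = 7 × 4 + 1, so there are 4 full weeks plus 1 extra day.
Each full week contributes 5 weekdays (Mon–Fri): 4 × 5 = 20.
The 1 extra day is Monday — 1 of them qualifies.
Total: 20 + 1 = 21.

21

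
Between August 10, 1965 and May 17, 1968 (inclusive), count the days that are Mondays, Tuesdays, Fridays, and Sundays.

August 10, 1965 is a Tuesday.
The range spans 1012 days (inclusive of both endpoints).
1012 = 7 × 144 + 4, so there are 144 full weeks plus 4 extra days.
Each full week contributes 4 days from the set (Mon, Tue, Fri, Sun): 144 × 4 = 576.
The 4 extra days are Tuesday, Wednesday, Thursday, Friday — 2 of them qualify.
Total: 576 + 2 = 578.

578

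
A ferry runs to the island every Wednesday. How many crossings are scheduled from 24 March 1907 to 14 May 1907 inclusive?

24 March 1907 is a Sunday.
That's 52 days from start to end, counting both.
52 = 7 × 7 + 3, so there are 7 full weeks plus 3 extra days.
Each full week contributes one Wednesday: 7 so far.
The 3 extra days are Sun, Mon, Tue — none qualify.
Total: 7 + 0 = 7.

7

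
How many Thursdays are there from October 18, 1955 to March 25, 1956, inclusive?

23 Thursdays

October 18, 1955 is a Tuesday.
The range spans 160 days (inclusive of both endpoints).
160 = 7 × 22 + 6, so there are 22 full weeks plus 6 extra days.
Each full week contributes one Thursday: 22 so far.
The 6 extra days are Tuesday, Wednesday, Thursday, Friday, Saturday, Sunday — 1 of them qualifies.
Total: 22 + 1 = 23.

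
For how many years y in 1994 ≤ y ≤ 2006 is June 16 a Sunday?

2

Day of week of June 16 in each year:
1994: Thu, 1995: Fri, 1996: Sun ✓, 1997: Mon, 1998: Tue, 1999: Wed, 2000: Fri, 2001: Sat, 2002: Sun ✓, 2003: Mon, 2004: Wed, 2005: Thu, 2006: Fri
Sundays: 1996, 2002.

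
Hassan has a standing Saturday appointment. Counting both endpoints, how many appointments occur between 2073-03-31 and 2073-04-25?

4 Saturdays

2073-03-31 is a Friday.
The range spans 26 days (inclusive of both endpoints).
26 = 7 × 3 + 5, so there are 3 full weeks plus 5 extra days.
Each full week contributes one Saturday: 3 so far.
The 5 extra days are Fri, Sat, Sun, Mon, Tue — 1 of them qualifies.
Total: 3 + 1 = 4.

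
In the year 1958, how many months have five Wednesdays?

A month has five Wednesdays exactly when Wednesday falls within its first (length − 28) days.
Jan: 31 days, starts Wed → 5 of Wed, Thu, Fri ✓
Feb: 28 days, starts Sat → 5 of (none)
Mar: 31 days, starts Sat → 5 of Sat, Sun, Mon
Apr: 30 days, starts Tue → 5 of Tue, Wed ✓
May: 31 days, starts Thu → 5 of Thu, Fri, Sat
Jun: 30 days, starts Sun → 5 of Sun, Mon
Jul: 31 days, starts Tue → 5 of Tue, Wed, Thu ✓
Aug: 31 days, starts Fri → 5 of Fri, Sat, Sun
Sep: 30 days, starts Mon → 5 of Mon, Tue
Oct: 31 days, starts Wed → 5 of Wed, Thu, Fri ✓
Nov: 30 days, starts Sat → 5 of Sat, Sun
Dec: 31 days, starts Mon → 5 of Mon, Tue, Wed ✓
Months with five Wednesdays: Jan, Apr, Jul, Oct, Dec.

5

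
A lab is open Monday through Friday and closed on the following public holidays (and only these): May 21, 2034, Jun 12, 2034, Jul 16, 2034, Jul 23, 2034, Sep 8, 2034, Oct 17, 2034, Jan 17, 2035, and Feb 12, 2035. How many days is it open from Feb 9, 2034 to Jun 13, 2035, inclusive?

345 business days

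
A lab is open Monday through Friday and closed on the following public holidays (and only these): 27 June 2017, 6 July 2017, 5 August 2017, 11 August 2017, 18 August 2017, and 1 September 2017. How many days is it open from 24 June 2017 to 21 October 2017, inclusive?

24 June 2017 is a Saturday.
That's 120 days from start to end, counting both.
120 = 7 × 17 + 1, so there are 17 full weeks plus 1 extra day.
Each full week contributes 5 weekdays (Mon–Fri): 17 × 5 = 85.
The 1 extra day is Saturday — none qualify.
Total: 85 + 0 = 85.
Holidays: 27 June 2017 (Tue); 6 July 2017 (Thu); 5 August 2017 (Sat); 11 August 2017 (Fri); 18 August 2017 (Fri); 1 September 2017 (Fri).
5 of the 6 holidays fall on weekdays; the rest are weekends and were already excluded.
Business days: 85 − 5 = 80.

80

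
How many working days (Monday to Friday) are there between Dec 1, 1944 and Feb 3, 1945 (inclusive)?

46

Dec 1, 1944 is a Friday.
That's 65 days from start to end, counting both.
65 = 7 × 9 + 2, so there are 9 full weeks plus 2 extra days.
Each full week contributes 5 weekdays (Mon–Fri): 9 × 5 = 45.
The 2 extra days are Friday, Saturday — 1 of them qualifies.
Total: 45 + 1 = 46.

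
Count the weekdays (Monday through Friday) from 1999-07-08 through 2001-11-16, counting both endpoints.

1999-07-08 is a Thursday.
The range spans 863 days (inclusive of both endpoints).
863 = 7 × 123 + 2, so there are 123 full weeks plus 2 extra days.
Each full week contributes 5 weekdays (Mon–Fri): 123 × 5 = 615.
The 2 extra days are Thu, Fri — 2 of them qualify.
Total: 615 + 2 = 617.

617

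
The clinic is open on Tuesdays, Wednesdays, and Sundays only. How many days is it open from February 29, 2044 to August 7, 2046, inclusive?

382

February 29, 2044 is a Monday.
The range spans 891 days (inclusive of both endpoints).
891 = 7 × 127 + 2, so there are 127 full weeks plus 2 extra days.
Each full week contributes 3 days from the set (Tue, Wed, Sun): 127 × 3 = 381.
The 2 extra days are Monday, Tuesday — 1 of them qualifies.
Total: 381 + 1 = 382.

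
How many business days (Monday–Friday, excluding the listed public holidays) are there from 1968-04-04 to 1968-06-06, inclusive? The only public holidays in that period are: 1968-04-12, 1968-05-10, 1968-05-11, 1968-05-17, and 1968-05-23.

42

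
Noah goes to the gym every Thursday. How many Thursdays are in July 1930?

Jul 1, 1930 is a Tuesday.
From Jul 1, 1930 to Jul 31, 1930 is 31 days inclusive.
31 = 7 × 4 + 3, so there are 4 full weeks plus 3 extra days.
Each full week contributes one Thursday: 4 so far.
The 3 extra days are Tuesday, Wednesday, Thursday — 1 of them qualifies.
Total: 4 + 1 = 5.

5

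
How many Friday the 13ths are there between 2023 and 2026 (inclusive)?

Friday-the-13ths by year:
2023: Jan, Oct
2024: Sep, Dec
2025: Jun
2026: Feb, Mar, Nov

8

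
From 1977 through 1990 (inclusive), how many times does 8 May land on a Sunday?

3

Day of week of May 8 in each year:
1977: Sun ✓, 1978: Mon, 1979: Tue, 1980: Thu, 1981: Fri, 1982: Sat, 1983: Sun ✓, 1984: Tue, 1985: Wed, 1986: Thu, 1987: Fri, 1988: Sun ✓, 1989: Mon, 1990: Tue
Sundays: 1977, 1983, 1988.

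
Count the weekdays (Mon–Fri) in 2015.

261 weekdays

2015-01-01 is a Thursday.
That's 365 days from start to end, counting both.
365 = 7 × 52 + 1, so there are 52 full weeks plus 1 extra day.
Each full week contributes 5 weekdays (Mon–Fri): 52 × 5 = 260.
The 1 extra day is Thu — 1 of them qualifies.
Total: 260 + 1 = 261.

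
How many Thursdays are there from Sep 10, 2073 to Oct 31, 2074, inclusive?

59

Sep 10, 2073 is a Sunday.
From Sep 10, 2073 to Oct 31, 2074 is 417 days inclusive.
417 = 7 × 59 + 4, so there are 59 full weeks plus 4 extra days.
Each full week contributes one Thursday: 59 so far.
The 4 extra days are Sunday, Monday, Tuesday, Wednesday — none qualify.
Total: 59 + 0 = 59.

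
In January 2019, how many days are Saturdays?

4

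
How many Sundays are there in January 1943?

5

1943-01-01 is a Friday.
From 1943-01-01 to 1943-01-31 is 31 days inclusive.
31 = 7 × 4 + 3, so there are 4 full weeks plus 3 extra days.
Each full week contributes one Sunday: 4 so far.
The 3 extra days are Friday, Saturday, Sunday — 1 of them qualifies.
Total: 4 + 1 = 5.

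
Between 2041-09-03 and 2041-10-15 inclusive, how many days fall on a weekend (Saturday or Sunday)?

2041-09-03 is a Tuesday.
That's 43 days from start to end, counting both.
43 = 7 × 6 + 1, so there are 6 full weeks plus 1 extra day.
Each full week contributes 2 weekend days (Sat, Sun): 6 × 2 = 12.
The 1 extra day is Tue — none qualify.
Total: 12 + 0 = 12.

12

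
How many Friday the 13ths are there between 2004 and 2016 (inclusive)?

Friday-the-13ths by year:
2004: Feb, Aug
2005: May
2006: Jan, Oct
2007: Apr, Jul
2008: Jun
2009: Feb, Mar, Nov
2010: Aug
2011: May
2012: Jan, Apr, Jul
2013: Sep, Dec
2014: Jun
2015: Feb, Mar, Nov
2016: May

23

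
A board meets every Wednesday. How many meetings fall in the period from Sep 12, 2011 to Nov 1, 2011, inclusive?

7

Sep 12, 2011 is a Monday.
The range spans 51 days (inclusive of both endpoints).
51 = 7 × 7 + 2, so there are 7 full weeks plus 2 extra days.
Each full week contributes one Wednesday: 7 so far.
The 2 extra days are Monday, Tuesday — none qualify.
Total: 7 + 0 = 7.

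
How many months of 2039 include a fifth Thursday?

A month has five Thursdays exactly when Thursday falls within its first (length − 28) days.
Jan: 31 days, starts Sat → 5 of Sat, Sun, Mon
Feb: 28 days, starts Tue → 5 of (none)
Mar: 31 days, starts Tue → 5 of Tue, Wed, Thu ✓
Apr: 30 days, starts Fri → 5 of Fri, Sat
May: 31 days, starts Sun → 5 of Sun, Mon, Tue
Jun: 30 days, starts Wed → 5 of Wed, Thu ✓
Jul: 31 days, starts Fri → 5 of Fri, Sat, Sun
Aug: 31 days, starts Mon → 5 of Mon, Tue, Wed
Sep: 30 days, starts Thu → 5 of Thu, Fri ✓
Oct: 31 days, starts Sat → 5 of Sat, Sun, Mon
Nov: 30 days, starts Tue → 5 of Tue, Wed
Dec: 31 days, starts Thu → 5 of Thu, Fri, Sat ✓
Months with five Thursdays: Mar, Jun, Sep, Dec.

4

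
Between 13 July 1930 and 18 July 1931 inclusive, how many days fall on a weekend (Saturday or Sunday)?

106

13 July 1930 is a Sunday.
That's 371 days from start to end, counting both.
371 = 7 × 53, so the span is exactly 53 full weeks.
Each full week contributes 2 weekend days (Sat, Sun): 53 × 2 = 106.
Total: 106.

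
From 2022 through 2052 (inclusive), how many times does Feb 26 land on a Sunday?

5

Day of week of February 26 in each year:
2022: Sat, 2023: Sun ✓, 2024: Mon, 2025: Wed, 2026: Thu, 2027: Fri, 2028: Sat, 2029: Mon, 2030: Tue, 2031: Wed, 2032: Thu, 2033: Sat, 2034: Sun ✓, 2035: Mon, 2036: Tue, 2037: Thu, 2038: Fri, 2039: Sat, 2040: Sun ✓, 2041: Tue, 2042: Wed, 2043: Thu, 2044: Fri, 2045: Sun ✓, 2046: Mon, 2047: Tue, 2048: Wed, 2049: Fri, 2050: Sat, 2051: Sun ✓, 2052: Mon
Sundays: 2023, 2034, 2040, 2045, 2051.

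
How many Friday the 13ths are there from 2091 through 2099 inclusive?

17

Friday-the-13ths by year:
2091: Apr, Jul
2092: Jun
2093: Feb, Mar, Nov
2094: Aug
2095: May
2096: Jan, Apr, Jul
2097: Sep, Dec
2098: Jun
2099: Feb, Mar, Nov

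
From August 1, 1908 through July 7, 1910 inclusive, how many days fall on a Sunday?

101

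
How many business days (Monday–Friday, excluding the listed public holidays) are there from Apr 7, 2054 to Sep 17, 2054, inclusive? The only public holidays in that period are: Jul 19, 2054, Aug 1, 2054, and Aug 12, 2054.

117

Apr 7, 2054 is a Tuesday.
That's 164 days from start to end, counting both.
164 = 7 × 23 + 3, so there are 23 full weeks plus 3 extra days.
Each full week contributes 5 weekdays (Mon–Fri): 23 × 5 = 115.
The 3 extra days are Tue, Wed, Thu — 3 of them qualify.
Total: 115 + 3 = 118.
Holidays: Jul 19, 2054 (Sun); Aug 1, 2054 (Sat); Aug 12, 2054 (Wed).
1 of the 3 holidays fall on weekdays; the rest are weekends and were already excluded.
Business days: 118 − 1 = 117.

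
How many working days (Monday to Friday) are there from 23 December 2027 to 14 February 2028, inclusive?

23 December 2027 is a Thursday.
From 23 December 2027 to 14 February 2028 is 54 days inclusive.
54 = 7 × 7 + 5, so there are 7 full weeks plus 5 extra days.
Each full week contributes 5 weekdays (Mon–Fri): 7 × 5 = 35.
The 5 extra days are Thu, Fri, Sat, Sun, Mon — 3 of them qualify.
Total: 35 + 3 = 38.

38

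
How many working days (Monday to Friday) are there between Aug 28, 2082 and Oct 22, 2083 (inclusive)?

Aug 28, 2082 is a Friday.
From Aug 28, 2082 to Oct 22, 2083 is 421 days inclusive.
421 = 7 × 60 + 1, so there are 60 full weeks plus 1 extra day.
Each full week contributes 5 weekdays (Mon–Fri): 60 × 5 = 300.
The 1 extra day is Fri — 1 of them qualifies.
Total: 300 + 1 = 301.

301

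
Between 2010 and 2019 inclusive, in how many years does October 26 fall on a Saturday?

2

Day of week of October 26 in each year:
2010: Tue, 2011: Wed, 2012: Fri, 2013: Sat ✓, 2014: Sun, 2015: Mon, 2016: Wed, 2017: Thu, 2018: Fri, 2019: Sat ✓
Saturdays: 2013, 2019.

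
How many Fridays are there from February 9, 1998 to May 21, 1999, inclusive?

67

February 9, 1998 is a Monday.
That's 467 days from start to end, counting both.
467 = 7 × 66 + 5, so there are 66 full weeks plus 5 extra days.
Each full week contributes one Friday: 66 so far.
The 5 extra days are Mon, Tue, Wed, Thu, Fri — 1 of them qualifies.
Total: 66 + 1 = 67.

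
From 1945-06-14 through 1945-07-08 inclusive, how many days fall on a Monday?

1945-06-14 is a Thursday.
The range spans 25 days (inclusive of both endpoints).
25 = 7 × 3 + 4, so there are 3 full weeks plus 4 extra days.
Each full week contributes one Monday: 3 so far.
The 4 extra days are Thu, Fri, Sat, Sun — none qualify.
Total: 3 + 0 = 3.

3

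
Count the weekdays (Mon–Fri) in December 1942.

23

1 December 1942 is a Tuesday.
The range spans 31 days (inclusive of both endpoints).
31 = 7 × 4 + 3, so there are 4 full weeks plus 3 extra days.
Each full week contributes 5 weekdays (Mon–Fri): 4 × 5 = 20.
The 3 extra days are Tuesday, Wednesday, Thursday — 3 of them qualify.
Total: 20 + 3 = 23.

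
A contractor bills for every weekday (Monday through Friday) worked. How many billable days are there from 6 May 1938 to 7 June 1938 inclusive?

23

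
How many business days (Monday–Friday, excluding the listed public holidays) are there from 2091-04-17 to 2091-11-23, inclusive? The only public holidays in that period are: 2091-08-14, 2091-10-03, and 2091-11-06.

2091-04-17 is a Tuesday.
That's 221 days from start to end, counting both.
221 = 7 × 31 + 4, so there are 31 full weeks plus 4 extra days.
Each full week contributes 5 weekdays (Mon–Fri): 31 × 5 = 155.
The 4 extra days are Tuesday, Wednesday, Thursday, Friday — 4 of them qualify.
Total: 155 + 4 = 159.
Holidays: 2091-08-14 (Tue); 2091-10-03 (Wed); 2091-11-06 (Tue).
All 3 holidays fall on weekdays, so subtract 3.
Business days: 159 − 3 = 156.

156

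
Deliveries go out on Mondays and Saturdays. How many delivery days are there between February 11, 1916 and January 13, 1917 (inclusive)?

97

February 11, 1916 is a Friday.
The range spans 338 days (inclusive of both endpoints).
338 = 7 × 48 + 2, so there are 48 full weeks plus 2 extra days.
Each full week contributes 2 days from the set (Mon, Sat): 48 × 2 = 96.
The 2 extra days are Friday, Saturday — 1 of them qualifies.
Total: 96 + 1 = 97.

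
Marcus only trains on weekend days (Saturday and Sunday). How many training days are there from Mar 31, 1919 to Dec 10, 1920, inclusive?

176

Mar 31, 1919 is a Monday.
The range spans 621 days (inclusive of both endpoints).
621 = 7 × 88 + 5, so there are 88 full weeks plus 5 extra days.
Each full week contributes 2 weekend days (Sat, Sun): 88 × 2 = 176.
The 5 extra days are Mon, Tue, Wed, Thu, Fri — none qualify.
Total: 176 + 0 = 176.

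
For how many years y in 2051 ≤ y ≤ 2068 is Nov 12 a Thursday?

Day of week of November 12 in each year:
2051: Sun, 2052: Tue, 2053: Wed, 2054: Thu ✓, 2055: Fri, 2056: Sun, 2057: Mon, 2058: Tue, 2059: Wed, 2060: Fri, 2061: Sat, 2062: Sun, 2063: Mon, 2064: Wed, 2065: Thu ✓, 2066: Fri, 2067: Sat, 2068: Mon
Thursdays: 2054, 2065.

2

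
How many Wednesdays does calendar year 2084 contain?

January 1, 2084 is a Saturday.
The range spans 366 days (inclusive of both endpoints).
366 = 7 × 52 + 2, so there are 52 full weeks plus 2 extra days.
Each full week contributes one Wednesday: 52 so far.
The 2 extra days are Sat, Sun — none qualify.
Total: 52 + 0 = 52.

52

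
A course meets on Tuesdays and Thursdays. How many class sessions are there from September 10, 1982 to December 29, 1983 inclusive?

136

September 10, 1982 is a Friday.
From September 10, 1982 to December 29, 1983 is 476 days inclusive.
476 = 7 × 68, so the span is exactly 68 full weeks.
Each full week contributes 2 days from the set (Tue, Thu): 68 × 2 = 136.
Total: 136.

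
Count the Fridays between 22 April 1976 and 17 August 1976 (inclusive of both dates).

22 April 1976 is a Thursday.
From 22 April 1976 to 17 August 1976 is 118 days inclusive.
118 = 7 × 16 + 6, so there are 16 full weeks plus 6 extra days.
Each full week contributes one Friday: 16 so far.
The 6 extra days are Thu, Fri, Sat, Sun, Mon, Tue — 1 of them qualifies.
Total: 16 + 1 = 17.

17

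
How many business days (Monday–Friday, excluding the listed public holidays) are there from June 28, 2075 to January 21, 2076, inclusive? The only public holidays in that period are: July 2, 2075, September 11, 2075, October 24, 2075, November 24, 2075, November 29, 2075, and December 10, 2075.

143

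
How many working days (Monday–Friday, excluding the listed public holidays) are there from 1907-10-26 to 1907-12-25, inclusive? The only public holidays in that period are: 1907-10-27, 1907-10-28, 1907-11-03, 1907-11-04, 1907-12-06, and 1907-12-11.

1907-10-26 is a Saturday.
From 1907-10-26 to 1907-12-25 is 61 days inclusive.
61 = 7 × 8 + 5, so there are 8 full weeks plus 5 extra days.
Each full week contributes 5 weekdays (Mon–Fri): 8 × 5 = 40.
The 5 extra days are Sat, Sun, Mon, Tue, Wed — 3 of them qualify.
Total: 40 + 3 = 43.
Holidays: 1907-10-27 (Sun); 1907-10-28 (Mon); 1907-11-03 (Sun); 1907-11-04 (Mon); 1907-12-06 (Fri); 1907-12-11 (Wed).
4 of the 6 holidays fall on weekdays; the rest are weekends and were already excluded.
Business days: 43 − 4 = 39.

39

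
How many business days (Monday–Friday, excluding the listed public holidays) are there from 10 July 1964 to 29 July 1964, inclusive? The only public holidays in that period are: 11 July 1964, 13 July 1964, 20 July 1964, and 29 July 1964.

10 July 1964 is a Friday.
That's 20 days from start to end, counting both.
20 = 7 × 2 + 6, so there are 2 full weeks plus 6 extra days.
Each full week contributes 5 weekdays (Mon–Fri): 2 × 5 = 10.
The 6 extra days are Friday, Saturday, Sunday, Monday, Tuesday, Wednesday — 4 of them qualify.
Total: 10 + 4 = 14.
Holidays: 11 July 1964 (Sat); 13 July 1964 (Mon); 20 July 1964 (Mon); 29 July 1964 (Wed).
3 of the 4 holidays fall on weekdays; the rest are weekends and were already excluded.
Business days: 14 − 3 = 11.

11 business days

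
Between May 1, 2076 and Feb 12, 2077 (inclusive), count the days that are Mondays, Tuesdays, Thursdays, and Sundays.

164

May 1, 2076 is a Friday.
That's 288 days from start to end, counting both.
288 = 7 × 41 + 1, so there are 41 full weeks plus 1 extra day.
Each full week contributes 4 days from the set (Mon, Tue, Thu, Sun): 41 × 4 = 164.
The 1 extra day is Fri — none qualify.
Total: 164 + 0 = 164.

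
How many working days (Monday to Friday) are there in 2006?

Jan 1, 2006 is a Sunday.
The range spans 365 days (inclusive of both endpoints).
365 = 7 × 52 + 1, so there are 52 full weeks plus 1 extra day.
Each full week contributes 5 weekdays (Mon–Fri): 52 × 5 = 260.
The 1 extra day is Sun — none qualify.
Total: 260 + 0 = 260.

260 weekdays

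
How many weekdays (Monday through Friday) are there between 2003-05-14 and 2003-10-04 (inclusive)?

103

2003-05-14 is a Wednesday.
From 2003-05-14 to 2003-10-04 is 144 days inclusive.
144 = 7 × 20 + 4, so there are 20 full weeks plus 4 extra days.
Each full week contributes 5 weekdays (Mon–Fri): 20 × 5 = 100.
The 4 extra days are Wed, Thu, Fri, Sat — 3 of them qualify.
Total: 100 + 3 = 103.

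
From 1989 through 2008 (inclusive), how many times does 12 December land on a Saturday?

2

Day of week of December 12 in each year:
1989: Tue, 1990: Wed, 1991: Thu, 1992: Sat ✓, 1993: Sun, 1994: Mon, 1995: Tue, 1996: Thu, 1997: Fri, 1998: Sat ✓, 1999: Sun, 2000: Tue, 2001: Wed, 2002: Thu, 2003: Fri, 2004: Sun, 2005: Mon, 2006: Tue, 2007: Wed, 2008: Fri
Saturdays: 1992, 1998.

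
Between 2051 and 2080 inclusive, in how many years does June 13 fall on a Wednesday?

4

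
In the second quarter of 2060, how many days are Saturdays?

13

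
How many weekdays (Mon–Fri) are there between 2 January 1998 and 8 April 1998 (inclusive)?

2 January 1998 is a Friday.
That's 97 days from start to end, counting both.
97 = 7 × 13 + 6, so there are 13 full weeks plus 6 extra days.
Each full week contributes 5 weekdays (Mon–Fri): 13 × 5 = 65.
The 6 extra days are Friday, Saturday, Sunday, Monday, Tuesday, Wednesday — 4 of them qualify.
Total: 65 + 4 = 69.

69 weekdays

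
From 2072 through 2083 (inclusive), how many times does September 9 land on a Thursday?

2

Day of week of September 9 in each year:
2072: Fri, 2073: Sat, 2074: Sun, 2075: Mon, 2076: Wed, 2077: Thu ✓, 2078: Fri, 2079: Sat, 2080: Mon, 2081: Tue, 2082: Wed, 2083: Thu ✓
Thursdays: 2077, 2083.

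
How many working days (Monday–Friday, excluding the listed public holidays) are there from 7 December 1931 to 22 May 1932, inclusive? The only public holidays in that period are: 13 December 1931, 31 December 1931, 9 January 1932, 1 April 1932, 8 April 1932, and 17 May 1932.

116 working days

7 December 1931 is a Monday.
That's 168 days from start to end, counting both.
168 = 7 × 24, so the span is exactly 24 full weeks.
Each full week contributes 5 weekdays (Mon–Fri): 24 × 5 = 120.
Total: 120.
Holidays: 13 December 1931 (Sun); 31 December 1931 (Thu); 9 January 1932 (Sat); 1 April 1932 (Fri); 8 April 1932 (Fri); 17 May 1932 (Tue).
4 of the 6 holidays fall on weekdays; the rest are weekends and were already excluded.
Business days: 120 − 4 = 116.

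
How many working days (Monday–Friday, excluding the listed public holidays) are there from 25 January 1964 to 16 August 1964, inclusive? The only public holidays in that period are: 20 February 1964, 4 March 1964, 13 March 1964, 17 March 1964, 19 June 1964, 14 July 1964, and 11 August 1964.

138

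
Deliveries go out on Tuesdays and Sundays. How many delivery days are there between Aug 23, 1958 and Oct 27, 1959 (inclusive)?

124

Aug 23, 1958 is a Saturday.
The range spans 431 days (inclusive of both endpoints).
431 = 7 × 61 + 4, so there are 61 full weeks plus 4 extra days.
Each full week contributes 2 days from the set (Tue, Sun): 61 × 2 = 122.
The 4 extra days are Sat, Sun, Mon, Tue — 2 of them qualify.
Total: 122 + 2 = 124.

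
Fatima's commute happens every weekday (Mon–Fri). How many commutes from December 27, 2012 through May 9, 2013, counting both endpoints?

96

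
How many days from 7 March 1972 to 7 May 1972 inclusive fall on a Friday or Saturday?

7 March 1972 is a Tuesday.
That's 62 days from start to end, counting both.
62 = 7 × 8 + 6, so there are 8 full weeks plus 6 extra days.
Each full week contributes 2 days from the set (Fri, Sat): 8 × 2 = 16.
The 6 extra days are Tuesday, Wednesday, Thursday, Friday, Saturday, Sunday — 2 of them qualify.
Total: 16 + 2 = 18.

18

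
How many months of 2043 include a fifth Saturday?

4

A month has five Saturdays exactly when Saturday falls within its first (length − 28) days.
Jan: 31 days, starts Thu → 5 of Thu, Fri, Sat ✓
Feb: 28 days, starts Sun → 5 of (none)
Mar: 31 days, starts Sun → 5 of Sun, Mon, Tue
Apr: 30 days, starts Wed → 5 of Wed, Thu
May: 31 days, starts Fri → 5 of Fri, Sat, Sun ✓
Jun: 30 days, starts Mon → 5 of Mon, Tue
Jul: 31 days, starts Wed → 5 of Wed, Thu, Fri
Aug: 31 days, starts Sat → 5 of Sat, Sun, Mon ✓
Sep: 30 days, starts Tue → 5 of Tue, Wed
Oct: 31 days, starts Thu → 5 of Thu, Fri, Sat ✓
Nov: 30 days, starts Sun → 5 of Sun, Mon
Dec: 31 days, starts Tue → 5 of Tue, Wed, Thu
Months with five Saturdays: Jan, May, Aug, Oct.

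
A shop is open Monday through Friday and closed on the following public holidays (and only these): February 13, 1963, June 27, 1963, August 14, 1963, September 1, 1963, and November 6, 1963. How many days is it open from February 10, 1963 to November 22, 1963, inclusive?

February 10, 1963 is a Sunday.
The range spans 286 days (inclusive of both endpoints).
286 = 7 × 40 + 6, so there are 40 full weeks plus 6 extra days.
Each full week contributes 5 weekdays (Mon–Fri): 40 × 5 = 200.
The 6 extra days are Sun, Mon, Tue, Wed, Thu, Fri — 5 of them qualify.
Total: 200 + 5 = 205.
Holidays: February 13, 1963 (Wed); June 27, 1963 (Thu); August 14, 1963 (Wed); September 1, 1963 (Sun); November 6, 1963 (Wed).
4 of the 5 holidays fall on weekdays; the rest are weekends and were already excluded.
Business days: 205 − 4 = 201.

201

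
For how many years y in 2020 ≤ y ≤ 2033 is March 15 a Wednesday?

Day of week of March 15 in each year:
2020: Sun, 2021: Mon, 2022: Tue, 2023: Wed ✓, 2024: Fri, 2025: Sat, 2026: Sun, 2027: Mon, 2028: Wed ✓, 2029: Thu, 2030: Fri, 2031: Sat, 2032: Mon, 2033: Tue
Wednesdays: 2023, 2028.

2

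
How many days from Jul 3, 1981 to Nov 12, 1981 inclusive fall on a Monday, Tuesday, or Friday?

Jul 3, 1981 is a Friday.
From Jul 3, 1981 to Nov 12, 1981 is 133 days inclusive.
133 = 7 × 19, so the span is exactly 19 full weeks.
Each full week contributes 3 days from the set (Mon, Tue, Fri): 19 × 3 = 57.
Total: 57.

57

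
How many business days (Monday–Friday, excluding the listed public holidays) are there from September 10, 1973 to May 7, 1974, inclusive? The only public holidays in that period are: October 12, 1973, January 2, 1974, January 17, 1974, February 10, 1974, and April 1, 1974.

168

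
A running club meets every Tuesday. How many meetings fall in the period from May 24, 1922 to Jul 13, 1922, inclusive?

7 Tuesdays

May 24, 1922 is a Wednesday.
From May 24, 1922 to Jul 13, 1922 is 51 days inclusive.
51 = 7 × 7 + 2, so there are 7 full weeks plus 2 extra days.
Each full week contributes one Tuesday: 7 so far.
The 2 extra days are Wednesday, Thursday — none qualify.
Total: 7 + 0 = 7.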